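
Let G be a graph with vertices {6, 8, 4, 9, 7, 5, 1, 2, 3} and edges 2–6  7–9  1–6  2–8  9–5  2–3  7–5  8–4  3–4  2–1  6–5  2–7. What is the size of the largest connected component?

9

Starting from 1 we can reach 1, 2, 3, 4, 5, 6, 7, 8, 9. That is one component of size 9.
The largest has 9 vertices.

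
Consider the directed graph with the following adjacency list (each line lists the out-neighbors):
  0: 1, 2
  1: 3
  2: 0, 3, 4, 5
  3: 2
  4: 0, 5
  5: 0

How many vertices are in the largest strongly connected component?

{0, 1, 2, 3, 4, 5} are all mutually reachable — one SCC of size 6.
The largest has 6 vertices.

6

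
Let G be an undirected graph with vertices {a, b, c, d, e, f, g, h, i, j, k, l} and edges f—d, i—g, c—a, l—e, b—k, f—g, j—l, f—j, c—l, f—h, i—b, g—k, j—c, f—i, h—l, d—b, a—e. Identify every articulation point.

Removing f increases the component count from 1 to 2, so f is a cut vertex.
By contrast removing e leaves 1 component; it is not a cut vertex. No other vertex is a cut vertex either.

f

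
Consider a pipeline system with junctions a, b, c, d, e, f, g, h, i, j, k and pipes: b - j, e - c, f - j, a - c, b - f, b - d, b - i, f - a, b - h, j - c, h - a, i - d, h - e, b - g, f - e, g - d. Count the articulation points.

1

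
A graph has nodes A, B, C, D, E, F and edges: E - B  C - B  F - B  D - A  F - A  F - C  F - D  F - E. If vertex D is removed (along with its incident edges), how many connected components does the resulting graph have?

With D gone, the remaining components are: {A, B, C, E, F}.
That is 1 component.

1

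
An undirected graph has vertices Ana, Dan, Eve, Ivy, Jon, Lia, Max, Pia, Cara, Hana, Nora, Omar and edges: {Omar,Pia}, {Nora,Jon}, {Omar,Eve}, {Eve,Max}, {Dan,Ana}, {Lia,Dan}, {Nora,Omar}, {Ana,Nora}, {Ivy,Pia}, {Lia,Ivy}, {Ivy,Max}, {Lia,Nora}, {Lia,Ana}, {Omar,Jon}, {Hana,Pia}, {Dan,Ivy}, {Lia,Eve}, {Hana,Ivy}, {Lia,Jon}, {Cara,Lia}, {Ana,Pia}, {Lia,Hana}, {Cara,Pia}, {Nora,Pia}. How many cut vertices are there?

Removing Cara, for instance, still leaves 1 component. No single vertex removal increases the component count — the graph has no articulation points.

0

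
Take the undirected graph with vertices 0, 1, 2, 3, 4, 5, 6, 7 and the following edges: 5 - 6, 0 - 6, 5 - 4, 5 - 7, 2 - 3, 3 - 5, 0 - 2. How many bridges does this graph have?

2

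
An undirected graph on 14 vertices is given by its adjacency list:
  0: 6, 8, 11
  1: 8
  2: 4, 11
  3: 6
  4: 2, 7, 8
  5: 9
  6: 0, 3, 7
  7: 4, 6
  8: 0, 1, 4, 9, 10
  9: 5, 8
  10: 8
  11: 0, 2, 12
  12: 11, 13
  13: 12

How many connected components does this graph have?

Starting from 0 we can reach 0, 1, 2, 3, 4, 5, 6, 7, 8, 9, 10, 11, 12, 13. That is one component of size 14.
Total: 1 component.

1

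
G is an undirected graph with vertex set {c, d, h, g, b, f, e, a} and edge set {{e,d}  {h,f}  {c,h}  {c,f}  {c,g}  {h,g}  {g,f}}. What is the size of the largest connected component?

a is isolated — a component by itself.
b is isolated — a component by itself.
Starting from d we can reach d, e. That is one component of size 2.
Starting from c we can reach c, f, g, h. That is one component of size 4.
The largest has 4 vertices.

4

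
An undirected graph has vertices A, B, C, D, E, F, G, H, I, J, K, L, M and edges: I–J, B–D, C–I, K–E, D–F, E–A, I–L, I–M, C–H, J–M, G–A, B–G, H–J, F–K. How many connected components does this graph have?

2

Starting from C we can reach C, H, I, J, L, M. That is one component of size 6.
Starting from A we can reach A, B, D, E, F, G, K. That is one component of size 7.
Total: 2 components.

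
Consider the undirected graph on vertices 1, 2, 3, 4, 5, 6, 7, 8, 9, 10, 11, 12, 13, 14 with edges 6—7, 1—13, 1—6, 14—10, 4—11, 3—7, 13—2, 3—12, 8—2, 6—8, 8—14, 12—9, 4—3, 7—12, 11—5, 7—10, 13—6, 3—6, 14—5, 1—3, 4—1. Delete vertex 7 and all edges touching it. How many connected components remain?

With 7 gone, the remaining components are: {1, 2, 3, 4, 5, 6, 8, 9, 10, 11, 12, 13, 14}.
That is 1 component.

1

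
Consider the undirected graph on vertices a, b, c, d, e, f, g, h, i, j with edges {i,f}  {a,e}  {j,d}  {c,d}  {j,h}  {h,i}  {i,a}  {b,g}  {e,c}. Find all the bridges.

b-g, f-i

The edges on the cycle j-h-i-a-e-c-d-j are not bridges since each lies on that cycle.
But removing b-g disconnects b from g; removing i-f disconnects i from f — these are bridges.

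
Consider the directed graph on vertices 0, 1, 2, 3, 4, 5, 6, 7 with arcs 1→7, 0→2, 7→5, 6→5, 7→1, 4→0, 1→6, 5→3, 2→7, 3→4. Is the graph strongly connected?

From 0 we can reach every vertex (0, 1, 2, 3, 4, 5, 6, 7), and every vertex can reach 0 (0, 1, 2, 3, 4, 5, 6, 7). So the whole graph is one strongly connected component.

Yes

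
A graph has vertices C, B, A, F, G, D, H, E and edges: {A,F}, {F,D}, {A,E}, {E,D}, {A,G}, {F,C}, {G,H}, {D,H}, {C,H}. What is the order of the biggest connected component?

B is isolated — a component by itself.
Starting from A we can reach A, C, D, E, F, G, H. That is one component of size 7.
The largest has 7 vertices.

7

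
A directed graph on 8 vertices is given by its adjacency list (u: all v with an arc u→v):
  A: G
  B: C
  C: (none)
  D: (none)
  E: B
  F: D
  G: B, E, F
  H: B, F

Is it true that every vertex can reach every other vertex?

No

There is no directed path from G to H, so the graph is not strongly connected.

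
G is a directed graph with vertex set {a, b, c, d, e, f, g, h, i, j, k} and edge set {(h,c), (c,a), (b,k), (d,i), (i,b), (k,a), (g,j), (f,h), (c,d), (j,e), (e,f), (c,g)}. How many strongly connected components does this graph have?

{c, e, f, g, h, j} are all mutually reachable — one SCC of size 6.
{i} is an SCC by itself.
{d} is an SCC by itself.
{k} is an SCC by itself.
{a} is an SCC by itself.
(and 1 more singleton SCC)
That gives 6 strongly connected components.

6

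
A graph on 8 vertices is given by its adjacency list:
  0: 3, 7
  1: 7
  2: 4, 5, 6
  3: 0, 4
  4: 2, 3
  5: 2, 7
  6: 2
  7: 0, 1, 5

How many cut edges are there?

The edges on the cycle 0-7-5-2-4-3-0 are not bridges since each lies on that cycle.
But removing 7-1 disconnects 7 from 1; removing 2-6 disconnects 2 from 6 — these are bridges.
That makes 2 bridges.

2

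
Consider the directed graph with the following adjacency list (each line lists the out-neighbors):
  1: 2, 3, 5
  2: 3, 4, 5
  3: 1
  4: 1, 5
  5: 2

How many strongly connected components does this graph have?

1

{1, 2, 3, 4, 5} are all mutually reachable — one SCC of size 5.
That gives 1 strongly connected component.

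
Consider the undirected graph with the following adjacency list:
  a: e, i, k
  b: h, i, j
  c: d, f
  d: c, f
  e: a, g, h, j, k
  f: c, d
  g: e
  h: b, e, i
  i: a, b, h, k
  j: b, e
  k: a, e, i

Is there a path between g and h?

From g we can reach a, b, e, g, h, i, j, k, which includes h.

Yes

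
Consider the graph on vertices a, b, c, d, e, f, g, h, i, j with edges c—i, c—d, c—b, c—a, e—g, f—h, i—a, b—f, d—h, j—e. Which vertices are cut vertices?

c, e

Removing c increases the component count from 2 to 3, so c is a cut vertex.
Removing e increases the component count from 2 to 3, so e is a cut vertex.
By contrast removing j leaves 2 components; it is not a cut vertex. No other vertex is a cut vertex either.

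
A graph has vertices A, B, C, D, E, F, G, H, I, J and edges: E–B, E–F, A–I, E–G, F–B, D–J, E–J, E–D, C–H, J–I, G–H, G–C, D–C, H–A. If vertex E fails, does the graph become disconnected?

Yes

Deleting E raises the number of components from 1 to 2, so E is a cut vertex.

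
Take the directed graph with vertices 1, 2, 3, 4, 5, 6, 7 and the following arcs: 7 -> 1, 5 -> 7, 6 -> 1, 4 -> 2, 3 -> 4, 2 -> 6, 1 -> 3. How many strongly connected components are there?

3

{1, 2, 3, 4, 6} are all mutually reachable — one SCC of size 5.
{5} is an SCC by itself.
{7} is an SCC by itself.
That gives 3 strongly connected components.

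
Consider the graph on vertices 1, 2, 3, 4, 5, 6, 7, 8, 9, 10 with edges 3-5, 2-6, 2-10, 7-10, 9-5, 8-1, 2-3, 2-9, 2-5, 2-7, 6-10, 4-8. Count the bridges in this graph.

The edges on the cycle 2-3-5-2 are not bridges since each lies on that cycle.
But removing 8-1 disconnects 8 from 1; removing 8-4 disconnects 8 from 4 — these are bridges.
That makes 2 bridges.

2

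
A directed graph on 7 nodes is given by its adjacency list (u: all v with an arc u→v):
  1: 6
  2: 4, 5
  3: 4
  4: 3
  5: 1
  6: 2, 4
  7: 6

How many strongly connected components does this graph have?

3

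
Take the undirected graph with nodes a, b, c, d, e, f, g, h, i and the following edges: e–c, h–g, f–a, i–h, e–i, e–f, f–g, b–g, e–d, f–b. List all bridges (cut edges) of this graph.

a-f, c-e, d-e

The edges on the cycle e-f-b-g-h-i-e are not bridges since each lies on that cycle.
But removing e–d disconnects e from d; removing e–c disconnects e from c; removing a–f disconnects a from f — these are bridges.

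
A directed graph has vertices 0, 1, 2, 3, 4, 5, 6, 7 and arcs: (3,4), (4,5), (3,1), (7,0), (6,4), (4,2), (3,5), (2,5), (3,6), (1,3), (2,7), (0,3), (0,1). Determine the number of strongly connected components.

{0, 1, 2, 3, 4, 6, 7} are all mutually reachable — one SCC of size 7.
{5} is an SCC by itself.
That gives 2 strongly connected components.

2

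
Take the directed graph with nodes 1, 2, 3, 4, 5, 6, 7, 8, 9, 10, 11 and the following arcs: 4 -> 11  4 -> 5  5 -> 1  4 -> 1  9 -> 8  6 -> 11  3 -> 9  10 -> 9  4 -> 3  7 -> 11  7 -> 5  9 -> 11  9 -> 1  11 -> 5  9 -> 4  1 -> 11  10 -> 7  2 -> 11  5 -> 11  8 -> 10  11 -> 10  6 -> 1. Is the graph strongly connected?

No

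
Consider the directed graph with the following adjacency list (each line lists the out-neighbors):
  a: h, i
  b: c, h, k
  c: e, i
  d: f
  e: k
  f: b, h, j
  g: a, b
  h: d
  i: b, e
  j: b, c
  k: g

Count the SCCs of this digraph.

1

{a, b, c, d, e, f, g, h, i, j, k} are all mutually reachable — one SCC of size 11.
That gives 1 strongly connected component.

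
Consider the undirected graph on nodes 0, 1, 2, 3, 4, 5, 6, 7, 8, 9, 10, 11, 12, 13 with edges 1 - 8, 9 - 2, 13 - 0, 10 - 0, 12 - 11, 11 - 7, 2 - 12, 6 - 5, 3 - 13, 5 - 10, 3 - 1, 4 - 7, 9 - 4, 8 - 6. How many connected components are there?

Starting from 2 we can reach 2, 4, 7, 9, 11, 12. That is one component of size 6.
Starting from 0 we can reach 0, 1, 3, 5, 6, 8, 10, 13. That is one component of size 8.
Total: 2 components.

2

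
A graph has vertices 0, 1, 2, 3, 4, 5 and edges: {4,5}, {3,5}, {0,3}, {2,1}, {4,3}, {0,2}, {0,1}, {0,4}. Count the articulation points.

1

Removing 0 increases the component count from 1 to 2, so 0 is a cut vertex.
By contrast removing 3 leaves 1 component; it is not a cut vertex. No other vertex is a cut vertex either.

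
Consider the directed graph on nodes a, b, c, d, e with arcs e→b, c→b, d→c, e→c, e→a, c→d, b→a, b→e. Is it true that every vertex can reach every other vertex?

No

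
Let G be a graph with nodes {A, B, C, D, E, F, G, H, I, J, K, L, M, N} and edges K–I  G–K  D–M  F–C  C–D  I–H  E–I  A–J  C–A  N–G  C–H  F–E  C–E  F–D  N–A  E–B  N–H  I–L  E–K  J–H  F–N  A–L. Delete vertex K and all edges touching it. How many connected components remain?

1

With K gone, the remaining components are: {A, B, C, D, E, F, G, H, I, J, L, M, N}.
That is 1 component.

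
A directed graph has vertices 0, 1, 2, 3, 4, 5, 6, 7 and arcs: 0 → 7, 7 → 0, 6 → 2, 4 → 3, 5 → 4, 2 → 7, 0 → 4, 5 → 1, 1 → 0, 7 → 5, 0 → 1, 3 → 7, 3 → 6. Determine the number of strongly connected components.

{0, 1, 2, 3, 4, 5, 6, 7} are all mutually reachable — one SCC of size 8.
That gives 1 strongly connected component.

1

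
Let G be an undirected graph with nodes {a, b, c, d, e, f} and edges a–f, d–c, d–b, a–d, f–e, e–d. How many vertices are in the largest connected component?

6

Starting from a we can reach a, b, c, d, e, f. That is one component of size 6.
The largest has 6 vertices.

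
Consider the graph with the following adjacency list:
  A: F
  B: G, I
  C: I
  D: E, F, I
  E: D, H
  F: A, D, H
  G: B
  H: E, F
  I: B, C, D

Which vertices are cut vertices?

B, D, F, I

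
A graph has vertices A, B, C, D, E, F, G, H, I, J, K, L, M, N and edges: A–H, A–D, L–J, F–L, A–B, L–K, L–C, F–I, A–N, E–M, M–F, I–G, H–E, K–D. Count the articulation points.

4

Removing A increases the component count from 1 to 3, so A is a cut vertex.
Removing F increases the component count from 1 to 2, so F is a cut vertex.
Removing I increases the component count from 1 to 2, so I is a cut vertex.
Likewise L is a cut vertex.
By contrast removing C leaves 1 component; it is not a cut vertex. No other vertex is a cut vertex either.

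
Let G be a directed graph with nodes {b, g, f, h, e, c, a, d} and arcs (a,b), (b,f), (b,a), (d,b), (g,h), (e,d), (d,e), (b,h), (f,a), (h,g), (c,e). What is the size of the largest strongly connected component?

{a, b, f} are all mutually reachable — one SCC of size 3.
{g, h} are all mutually reachable — one SCC of size 2.
{d, e} are all mutually reachable — one SCC of size 2.
{c} is an SCC by itself.
The largest has 3 vertices.

3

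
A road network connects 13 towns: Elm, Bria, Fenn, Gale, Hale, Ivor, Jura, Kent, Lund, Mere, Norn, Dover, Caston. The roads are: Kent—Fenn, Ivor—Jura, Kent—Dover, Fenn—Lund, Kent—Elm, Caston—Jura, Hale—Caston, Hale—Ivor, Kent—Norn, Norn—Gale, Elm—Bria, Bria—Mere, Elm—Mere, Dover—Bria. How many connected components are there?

2

Starting from Hale we can reach Hale, Ivor, Jura, Caston. That is one component of size 4.
Starting from Elm we can reach Elm, Bria, Fenn, Gale, Kent, Lund, Mere, Norn, Dover. That is one component of size 9.
Total: 2 components.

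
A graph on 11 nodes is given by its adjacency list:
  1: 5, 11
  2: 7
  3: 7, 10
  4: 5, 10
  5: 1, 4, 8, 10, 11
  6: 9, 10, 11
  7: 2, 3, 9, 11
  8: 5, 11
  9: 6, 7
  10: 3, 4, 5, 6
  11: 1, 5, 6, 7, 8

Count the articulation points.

Removing 7 increases the component count from 1 to 2, so 7 is a cut vertex.
By contrast removing 11 leaves 1 component; it is not a cut vertex. No other vertex is a cut vertex either.

1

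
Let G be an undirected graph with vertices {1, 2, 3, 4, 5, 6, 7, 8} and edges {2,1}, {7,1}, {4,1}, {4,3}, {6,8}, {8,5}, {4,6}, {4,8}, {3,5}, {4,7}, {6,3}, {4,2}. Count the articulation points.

Removing 4 increases the component count from 1 to 2, so 4 is a cut vertex.
By contrast removing 3 leaves 1 component; it is not a cut vertex. No other vertex is a cut vertex either.

1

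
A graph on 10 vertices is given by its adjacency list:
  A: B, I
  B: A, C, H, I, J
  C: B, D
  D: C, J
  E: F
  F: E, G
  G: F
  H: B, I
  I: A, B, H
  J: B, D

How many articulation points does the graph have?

Removing B increases the component count from 2 to 3, so B is a cut vertex.
Removing F increases the component count from 2 to 3, so F is a cut vertex.
By contrast removing E leaves 2 components; it is not a cut vertex. No other vertex is a cut vertex either.

2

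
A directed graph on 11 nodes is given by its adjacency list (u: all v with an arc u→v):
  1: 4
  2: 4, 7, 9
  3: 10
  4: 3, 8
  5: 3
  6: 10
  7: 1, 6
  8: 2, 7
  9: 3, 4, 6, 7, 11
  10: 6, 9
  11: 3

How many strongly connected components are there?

2

{1, 2, 3, 4, 6, 7, 8, 9, 10, 11} are all mutually reachable — one SCC of size 10.
{5} is an SCC by itself.
That gives 2 strongly connected components.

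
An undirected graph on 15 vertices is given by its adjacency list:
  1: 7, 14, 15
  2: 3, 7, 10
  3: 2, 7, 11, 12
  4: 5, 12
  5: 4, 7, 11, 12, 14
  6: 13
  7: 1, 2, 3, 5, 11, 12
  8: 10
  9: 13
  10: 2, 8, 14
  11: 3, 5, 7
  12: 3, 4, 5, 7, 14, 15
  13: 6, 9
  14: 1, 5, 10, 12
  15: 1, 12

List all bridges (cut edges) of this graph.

10-8, 13-6, 13-9

The edges on the cycle 7-12-4-5-7 are not bridges since each lies on that cycle.
But removing 13-9 disconnects 13 from 9; removing 6-13 disconnects 6 from 13; removing 8-10 disconnects 8 from 10 — these are bridges.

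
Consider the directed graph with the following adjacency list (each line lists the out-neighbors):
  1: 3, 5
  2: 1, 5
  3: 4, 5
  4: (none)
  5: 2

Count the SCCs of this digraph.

{1, 2, 3, 5} are all mutually reachable — one SCC of size 4.
{4} is an SCC by itself.
That gives 2 strongly connected components.

2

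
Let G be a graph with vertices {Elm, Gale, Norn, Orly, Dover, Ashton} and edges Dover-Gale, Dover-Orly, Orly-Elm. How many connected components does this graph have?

3

Norn is isolated — a component by itself.
Ashton is isolated — a component by itself.
Starting from Elm we can reach Elm, Gale, Orly, Dover. That is one component of size 4.
Total: 3 components.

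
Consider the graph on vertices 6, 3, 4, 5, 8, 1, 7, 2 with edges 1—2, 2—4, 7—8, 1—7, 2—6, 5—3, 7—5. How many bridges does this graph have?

7

removing 3—5 disconnects 3 from 5; removing 2—4 disconnects 2 from 4; removing 2—6 disconnects 2 from 6; removing 7—1 disconnects 7 from 1 — these are bridges.
In total 7 edges are bridges.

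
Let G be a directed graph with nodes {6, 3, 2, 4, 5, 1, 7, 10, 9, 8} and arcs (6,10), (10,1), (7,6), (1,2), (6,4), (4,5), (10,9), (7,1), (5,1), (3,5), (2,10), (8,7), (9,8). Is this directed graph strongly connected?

There is no directed path from 10 to 3, so the graph is not strongly connected.

No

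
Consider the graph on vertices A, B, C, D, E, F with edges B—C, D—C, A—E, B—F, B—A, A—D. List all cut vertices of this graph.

A, B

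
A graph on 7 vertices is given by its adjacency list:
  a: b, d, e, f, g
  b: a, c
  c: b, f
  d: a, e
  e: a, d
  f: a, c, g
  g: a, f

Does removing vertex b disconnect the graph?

Deleting b leaves 1 component (was 1) (its neighbors a, c remain connected to each other), so b is not a cut vertex.

No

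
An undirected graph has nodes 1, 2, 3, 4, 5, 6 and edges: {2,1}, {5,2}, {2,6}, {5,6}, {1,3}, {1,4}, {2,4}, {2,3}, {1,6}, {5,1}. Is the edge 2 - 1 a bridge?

No

After removing 2 - 1, the path 2-5-1 still connects them, so the edge is not a bridge.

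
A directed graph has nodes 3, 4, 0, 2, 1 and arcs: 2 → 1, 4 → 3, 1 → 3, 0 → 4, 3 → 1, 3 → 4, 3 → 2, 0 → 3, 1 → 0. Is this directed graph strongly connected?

Yes

From 0 we can reach every vertex (0, 1, 2, 3, 4), and every vertex can reach 0 (0, 1, 2, 3, 4). So the whole graph is one strongly connected component.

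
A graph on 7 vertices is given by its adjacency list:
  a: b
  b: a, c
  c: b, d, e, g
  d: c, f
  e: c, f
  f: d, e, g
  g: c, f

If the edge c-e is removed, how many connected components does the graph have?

c and e are still connected via c-g-f-e, so the component count stays at 1.

1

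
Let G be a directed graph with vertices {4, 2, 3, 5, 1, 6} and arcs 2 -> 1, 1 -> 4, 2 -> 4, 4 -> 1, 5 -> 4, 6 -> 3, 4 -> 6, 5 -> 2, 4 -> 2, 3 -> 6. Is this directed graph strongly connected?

No

There is no directed path from 3 to 5, so the graph is not strongly connected.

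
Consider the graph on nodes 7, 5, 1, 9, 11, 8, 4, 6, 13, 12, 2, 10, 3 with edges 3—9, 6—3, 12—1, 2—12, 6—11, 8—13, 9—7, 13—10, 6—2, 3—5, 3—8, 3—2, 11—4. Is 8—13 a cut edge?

Removing 8—13 leaves no path between 8 and 13: the component count goes from 1 to 2. So it is a bridge.

Yes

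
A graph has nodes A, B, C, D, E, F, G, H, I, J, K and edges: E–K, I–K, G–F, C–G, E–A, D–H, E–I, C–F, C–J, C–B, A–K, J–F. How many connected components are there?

3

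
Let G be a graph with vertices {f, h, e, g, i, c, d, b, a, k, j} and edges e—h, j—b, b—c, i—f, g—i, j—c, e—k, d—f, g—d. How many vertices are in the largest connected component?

4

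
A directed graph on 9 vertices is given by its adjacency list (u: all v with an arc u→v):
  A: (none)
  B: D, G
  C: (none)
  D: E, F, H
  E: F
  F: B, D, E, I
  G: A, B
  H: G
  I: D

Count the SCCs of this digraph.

3

{B, D, E, F, G, H, I} are all mutually reachable — one SCC of size 7.
{C} is an SCC by itself.
{A} is an SCC by itself.
That gives 3 strongly connected components.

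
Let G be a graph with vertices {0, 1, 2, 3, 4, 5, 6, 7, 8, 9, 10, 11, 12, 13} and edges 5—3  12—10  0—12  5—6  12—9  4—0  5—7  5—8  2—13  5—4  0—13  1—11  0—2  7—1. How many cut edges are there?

The edges on the cycle 0-2-13-0 are not bridges since each lies on that cycle.
But removing 5—7 disconnects 5 from 7; removing 10—12 disconnects 10 from 12; removing 4—5 disconnects 4 from 5; removing 7—1 disconnects 7 from 1 — these are bridges.
In total 11 edges are bridges.

11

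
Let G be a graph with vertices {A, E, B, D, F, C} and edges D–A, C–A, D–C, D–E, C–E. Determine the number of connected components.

F is isolated — a component by itself.
B is isolated — a component by itself.
Starting from A we can reach A, C, D, E. That is one component of size 4.
Total: 3 components.

3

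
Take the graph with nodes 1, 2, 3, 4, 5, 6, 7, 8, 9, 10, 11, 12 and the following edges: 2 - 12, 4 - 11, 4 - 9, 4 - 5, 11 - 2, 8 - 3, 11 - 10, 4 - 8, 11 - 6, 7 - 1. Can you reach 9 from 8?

Yes

From 8 we can reach 2, 3, 4, 5, 6, 8, 9, 10, 11, 12, which includes 9.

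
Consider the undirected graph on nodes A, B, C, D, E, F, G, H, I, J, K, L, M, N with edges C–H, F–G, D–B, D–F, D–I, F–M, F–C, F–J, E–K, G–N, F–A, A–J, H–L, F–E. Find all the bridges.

The edges on the cycle F-A-J-F are not bridges since each lies on that cycle.
But removing G–F disconnects G from F; removing H–C disconnects H from C; removing F–C disconnects F from C; removing E–K disconnects E from K — these are bridges.
In total 11 edges are bridges.

B-D, C-F, C-H, D-F, D-I, E-F, E-K, F-G, F-M, G-N, H-L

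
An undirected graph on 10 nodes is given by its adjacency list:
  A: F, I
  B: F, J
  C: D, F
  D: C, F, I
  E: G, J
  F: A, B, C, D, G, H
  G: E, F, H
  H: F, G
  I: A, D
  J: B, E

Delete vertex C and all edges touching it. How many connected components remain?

With C gone, the remaining components are: {A, B, D, E, F, G, H, I, J}.
That is 1 component.

1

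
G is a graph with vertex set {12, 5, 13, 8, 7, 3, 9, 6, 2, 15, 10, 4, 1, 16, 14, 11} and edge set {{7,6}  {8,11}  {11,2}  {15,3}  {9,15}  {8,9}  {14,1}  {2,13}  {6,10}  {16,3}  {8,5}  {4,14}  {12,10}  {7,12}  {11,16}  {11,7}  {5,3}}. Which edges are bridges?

1-14, 11-2, 11-7, 13-2, 14-4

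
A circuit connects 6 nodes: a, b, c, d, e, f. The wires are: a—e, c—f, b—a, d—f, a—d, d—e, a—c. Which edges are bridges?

The edges on the cycle a-d-f-c-a are not bridges since each lies on that cycle.
But removing b—a disconnects b from a — this is a bridge.

a-b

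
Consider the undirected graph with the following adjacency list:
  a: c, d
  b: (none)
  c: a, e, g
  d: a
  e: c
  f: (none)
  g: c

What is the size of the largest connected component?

b is isolated — a component by itself.
f is isolated — a component by itself.
Starting from a we can reach a, c, d, e, g. That is one component of size 5.
The largest has 5 vertices.

5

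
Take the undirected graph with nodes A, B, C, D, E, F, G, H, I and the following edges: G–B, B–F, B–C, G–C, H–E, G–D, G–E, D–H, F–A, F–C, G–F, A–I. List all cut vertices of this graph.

A, F, G

Removing A increases the component count from 1 to 2, so A is a cut vertex.
Removing F increases the component count from 1 to 2, so F is a cut vertex.
Removing G increases the component count from 1 to 2, so G is a cut vertex.
By contrast removing D leaves 1 component; it is not a cut vertex. No other vertex is a cut vertex either.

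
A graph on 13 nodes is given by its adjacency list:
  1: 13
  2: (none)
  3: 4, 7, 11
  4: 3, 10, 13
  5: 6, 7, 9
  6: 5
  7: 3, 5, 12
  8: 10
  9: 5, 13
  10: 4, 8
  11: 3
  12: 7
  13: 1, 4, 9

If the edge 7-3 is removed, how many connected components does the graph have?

2

7 and 3 are still connected via 7-5-9-13-4-3, so the component count stays at 2.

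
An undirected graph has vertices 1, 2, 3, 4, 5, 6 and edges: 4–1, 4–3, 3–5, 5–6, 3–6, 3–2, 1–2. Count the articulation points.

1

Removing 3 increases the component count from 1 to 2, so 3 is a cut vertex.
By contrast removing 2 leaves 1 component; it is not a cut vertex. No other vertex is a cut vertex either.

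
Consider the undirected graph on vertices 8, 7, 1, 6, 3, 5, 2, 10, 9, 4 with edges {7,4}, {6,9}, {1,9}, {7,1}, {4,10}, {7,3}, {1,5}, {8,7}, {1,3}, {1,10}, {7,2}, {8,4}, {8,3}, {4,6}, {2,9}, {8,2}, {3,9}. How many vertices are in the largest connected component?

10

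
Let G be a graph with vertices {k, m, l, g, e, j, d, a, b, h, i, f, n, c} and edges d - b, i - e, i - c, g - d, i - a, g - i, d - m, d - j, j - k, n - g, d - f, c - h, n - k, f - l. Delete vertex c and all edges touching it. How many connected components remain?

2

With c gone, the remaining components are: {h}; {a, b, d, e, f, g, i, j, k, l, m, n}.
That is 2 components.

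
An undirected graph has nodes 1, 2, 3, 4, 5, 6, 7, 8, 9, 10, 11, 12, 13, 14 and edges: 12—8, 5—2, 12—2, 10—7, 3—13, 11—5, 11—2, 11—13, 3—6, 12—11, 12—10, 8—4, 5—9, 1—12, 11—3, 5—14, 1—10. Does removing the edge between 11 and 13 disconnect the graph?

After removing 11—13, the path 11-3-13 still connects them, so the edge is not a bridge.

No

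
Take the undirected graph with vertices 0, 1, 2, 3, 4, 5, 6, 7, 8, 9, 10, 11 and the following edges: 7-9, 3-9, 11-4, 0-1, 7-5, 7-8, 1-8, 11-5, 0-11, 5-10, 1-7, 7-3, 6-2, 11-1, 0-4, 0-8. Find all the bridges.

The edges on the cycle 0-11-4-0 are not bridges since each lies on that cycle.
But removing 10-5 disconnects 10 from 5; removing 6-2 disconnects 6 from 2 — these are bridges.

10-5, 2-6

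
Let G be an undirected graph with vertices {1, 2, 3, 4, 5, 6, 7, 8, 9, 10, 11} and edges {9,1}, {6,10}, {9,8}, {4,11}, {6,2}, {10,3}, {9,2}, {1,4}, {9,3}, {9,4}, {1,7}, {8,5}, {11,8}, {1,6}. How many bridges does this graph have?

2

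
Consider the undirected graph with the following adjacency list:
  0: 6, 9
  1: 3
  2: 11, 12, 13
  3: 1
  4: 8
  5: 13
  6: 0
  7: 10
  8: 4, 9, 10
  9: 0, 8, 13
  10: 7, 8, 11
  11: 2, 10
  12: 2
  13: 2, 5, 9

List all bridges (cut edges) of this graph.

The edges on the cycle 11-10-8-9-13-2-11 are not bridges since each lies on that cycle.
But removing 7-10 disconnects 7 from 10; removing 13-5 disconnects 13 from 5; removing 2-12 disconnects 2 from 12; removing 0-9 disconnects 0 from 9 — these are bridges.
In total 7 edges are bridges.

0-6, 0-9, 1-3, 10-7, 12-2, 13-5, 4-8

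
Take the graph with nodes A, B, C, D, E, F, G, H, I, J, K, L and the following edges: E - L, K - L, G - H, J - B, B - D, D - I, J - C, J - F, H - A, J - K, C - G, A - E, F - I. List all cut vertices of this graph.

J

Removing J increases the component count from 1 to 2, so J is a cut vertex.
By contrast removing K leaves 1 component; it is not a cut vertex. No other vertex is a cut vertex either.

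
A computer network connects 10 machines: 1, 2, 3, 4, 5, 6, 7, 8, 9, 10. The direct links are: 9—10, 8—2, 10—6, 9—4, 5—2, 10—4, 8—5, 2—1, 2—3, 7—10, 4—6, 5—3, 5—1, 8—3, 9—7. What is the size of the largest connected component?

Starting from 1 we can reach 1, 2, 3, 5, 8. That is one component of size 5.
Starting from 4 we can reach 4, 6, 7, 9, 10. That is one component of size 5.
The largest has 5 vertices.

5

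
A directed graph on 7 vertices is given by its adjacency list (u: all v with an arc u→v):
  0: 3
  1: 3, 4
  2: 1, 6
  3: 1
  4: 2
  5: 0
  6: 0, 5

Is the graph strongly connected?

From 0 we can reach every vertex (0, 1, 2, 3, 4, 5, 6), and every vertex can reach 0 (0, 1, 2, 3, 4, 5, 6). So the whole graph is one strongly connected component.

Yes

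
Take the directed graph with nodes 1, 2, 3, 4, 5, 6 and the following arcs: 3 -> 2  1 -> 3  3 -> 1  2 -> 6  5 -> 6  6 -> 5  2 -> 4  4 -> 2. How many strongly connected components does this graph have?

{1, 3} are all mutually reachable — one SCC of size 2.
{2, 4} are all mutually reachable — one SCC of size 2.
{5, 6} are all mutually reachable — one SCC of size 2.
That gives 3 strongly connected components.

3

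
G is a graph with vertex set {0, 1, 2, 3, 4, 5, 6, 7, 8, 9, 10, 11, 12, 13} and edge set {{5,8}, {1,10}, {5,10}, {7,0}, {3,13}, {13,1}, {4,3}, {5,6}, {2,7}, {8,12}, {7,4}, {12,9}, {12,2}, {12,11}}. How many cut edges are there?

4

The edges on the cycle 5-8-12-2-7-4-3-13-1-10-5 are not bridges since each lies on that cycle.
But removing 5–6 disconnects 5 from 6; removing 12–9 disconnects 12 from 9; removing 0–7 disconnects 0 from 7; removing 12–11 disconnects 12 from 11 — these are bridges.
That makes 4 bridges.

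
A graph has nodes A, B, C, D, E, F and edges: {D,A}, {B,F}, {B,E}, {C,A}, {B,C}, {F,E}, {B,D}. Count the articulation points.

1

Removing B increases the component count from 1 to 2, so B is a cut vertex.
By contrast removing E leaves 1 component; it is not a cut vertex. No other vertex is a cut vertex either.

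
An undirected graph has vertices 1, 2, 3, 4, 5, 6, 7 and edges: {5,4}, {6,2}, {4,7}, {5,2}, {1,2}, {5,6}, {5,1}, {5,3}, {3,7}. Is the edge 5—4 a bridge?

No

After removing 5—4, the path 5-3-7-4 still connects them, so the edge is not a bridge.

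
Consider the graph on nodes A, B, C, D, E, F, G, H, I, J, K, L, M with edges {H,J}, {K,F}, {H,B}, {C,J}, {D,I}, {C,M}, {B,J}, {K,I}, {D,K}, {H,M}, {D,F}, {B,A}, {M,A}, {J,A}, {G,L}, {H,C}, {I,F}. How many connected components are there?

4

E is isolated — a component by itself.
Starting from G we can reach G, L. That is one component of size 2.
Starting from D we can reach D, F, I, K. That is one component of size 4.
Starting from A we can reach A, B, C, H, J, M. That is one component of size 6.
Total: 4 components.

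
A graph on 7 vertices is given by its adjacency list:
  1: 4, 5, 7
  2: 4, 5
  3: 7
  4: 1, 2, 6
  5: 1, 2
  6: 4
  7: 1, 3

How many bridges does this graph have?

3

The edges on the cycle 2-4-1-5-2 are not bridges since each lies on that cycle.
But removing 7-3 disconnects 7 from 3; removing 4-6 disconnects 4 from 6; removing 7-1 disconnects 7 from 1 — these are bridges.
That makes 3 bridges.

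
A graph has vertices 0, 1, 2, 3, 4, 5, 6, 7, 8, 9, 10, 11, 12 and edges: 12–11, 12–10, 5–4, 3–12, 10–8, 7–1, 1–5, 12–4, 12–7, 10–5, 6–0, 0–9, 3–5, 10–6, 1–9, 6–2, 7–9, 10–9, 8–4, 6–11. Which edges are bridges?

2-6

The edges on the cycle 7-1-9-7 are not bridges since each lies on that cycle.
But removing 2–6 disconnects 2 from 6 — this is a bridge.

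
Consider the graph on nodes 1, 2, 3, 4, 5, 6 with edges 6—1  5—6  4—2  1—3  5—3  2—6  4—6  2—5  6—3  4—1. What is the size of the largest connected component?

6

Starting from 1 we can reach 1, 2, 3, 4, 5, 6. That is one component of size 6.
The largest has 6 vertices.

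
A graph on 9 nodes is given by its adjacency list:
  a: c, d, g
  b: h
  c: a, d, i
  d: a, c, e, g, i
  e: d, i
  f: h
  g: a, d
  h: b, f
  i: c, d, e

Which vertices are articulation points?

Removing h increases the component count from 2 to 3, so h is a cut vertex.
By contrast removing i leaves 2 components; it is not a cut vertex. No other vertex is a cut vertex either.

h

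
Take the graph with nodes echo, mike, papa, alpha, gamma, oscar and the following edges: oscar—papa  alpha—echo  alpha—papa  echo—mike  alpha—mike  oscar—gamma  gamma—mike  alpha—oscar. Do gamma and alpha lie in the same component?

Yes

From gamma we can reach echo, mike, papa, alpha, gamma, oscar, which includes alpha.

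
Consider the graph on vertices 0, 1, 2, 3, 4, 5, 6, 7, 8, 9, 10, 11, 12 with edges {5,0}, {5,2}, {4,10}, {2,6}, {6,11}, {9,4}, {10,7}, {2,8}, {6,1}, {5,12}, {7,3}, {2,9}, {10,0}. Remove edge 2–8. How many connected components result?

Before removal there is 1 component.
2–8 is a bridge — removing it separates 2's side from 8's side.
After removal: 2 components.

2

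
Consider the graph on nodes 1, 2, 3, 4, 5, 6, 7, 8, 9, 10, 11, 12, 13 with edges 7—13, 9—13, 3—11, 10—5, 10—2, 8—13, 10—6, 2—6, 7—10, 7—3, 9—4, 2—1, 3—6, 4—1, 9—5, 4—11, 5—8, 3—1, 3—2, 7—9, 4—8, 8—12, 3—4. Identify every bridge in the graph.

12-8

The edges on the cycle 7-10-5-8-4-3-7 are not bridges since each lies on that cycle.
But removing 12—8 disconnects 12 from 8 — this is a bridge.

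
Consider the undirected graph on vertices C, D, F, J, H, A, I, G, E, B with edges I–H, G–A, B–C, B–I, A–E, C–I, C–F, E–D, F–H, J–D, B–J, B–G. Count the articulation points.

1

Removing B increases the component count from 1 to 2, so B is a cut vertex.
By contrast removing G leaves 1 component; it is not a cut vertex. No other vertex is a cut vertex either.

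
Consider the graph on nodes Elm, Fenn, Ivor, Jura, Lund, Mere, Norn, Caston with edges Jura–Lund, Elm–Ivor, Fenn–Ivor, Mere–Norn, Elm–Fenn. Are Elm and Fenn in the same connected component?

Yes

From Elm we can reach Elm, Fenn, Ivor, which includes Fenn.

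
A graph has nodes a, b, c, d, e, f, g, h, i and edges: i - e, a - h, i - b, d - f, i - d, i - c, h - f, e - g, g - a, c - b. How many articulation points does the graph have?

1

Removing i increases the component count from 1 to 2, so i is a cut vertex.
By contrast removing a leaves 1 component; it is not a cut vertex. No other vertex is a cut vertex either.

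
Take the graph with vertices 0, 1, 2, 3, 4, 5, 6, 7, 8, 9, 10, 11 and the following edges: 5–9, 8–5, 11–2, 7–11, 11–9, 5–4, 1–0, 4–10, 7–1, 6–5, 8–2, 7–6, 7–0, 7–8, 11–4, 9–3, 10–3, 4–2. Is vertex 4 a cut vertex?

Deleting 4 leaves 1 component (was 1) (its neighbors 2, 5, 10, 11 remain connected to each other), so 4 is not a cut vertex.

No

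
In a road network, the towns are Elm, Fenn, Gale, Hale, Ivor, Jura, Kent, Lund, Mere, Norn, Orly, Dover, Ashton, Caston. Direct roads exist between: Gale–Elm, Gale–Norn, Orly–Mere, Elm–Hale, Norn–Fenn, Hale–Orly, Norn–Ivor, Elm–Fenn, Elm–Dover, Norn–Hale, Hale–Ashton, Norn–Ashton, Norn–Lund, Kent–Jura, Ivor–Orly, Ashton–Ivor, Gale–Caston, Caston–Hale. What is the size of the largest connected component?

12

Starting from Jura we can reach Jura, Kent. That is one component of size 2.
Starting from Elm we can reach Elm, Fenn, Gale, Hale, Ivor, Lund, Mere, Norn, Orly, Dover, Ashton, Caston. That is one component of size 12.
The largest has 12 vertices.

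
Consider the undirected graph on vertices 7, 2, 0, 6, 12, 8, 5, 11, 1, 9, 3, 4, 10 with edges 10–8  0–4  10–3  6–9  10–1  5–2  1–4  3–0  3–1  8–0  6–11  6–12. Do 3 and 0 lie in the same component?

Yes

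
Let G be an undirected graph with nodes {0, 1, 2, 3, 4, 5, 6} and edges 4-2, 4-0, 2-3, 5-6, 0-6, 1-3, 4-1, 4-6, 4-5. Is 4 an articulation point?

Deleting 4 raises the number of components from 1 to 2, so 4 is a cut vertex.

Yes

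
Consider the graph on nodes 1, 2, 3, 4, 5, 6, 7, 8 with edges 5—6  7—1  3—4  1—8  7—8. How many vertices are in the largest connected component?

3

2 is isolated — a component by itself.
Starting from 3 we can reach 3, 4. That is one component of size 2.
Starting from 5 we can reach 5, 6. That is one component of size 2.
Starting from 1 we can reach 1, 7, 8. That is one component of size 3.
The largest has 3 vertices.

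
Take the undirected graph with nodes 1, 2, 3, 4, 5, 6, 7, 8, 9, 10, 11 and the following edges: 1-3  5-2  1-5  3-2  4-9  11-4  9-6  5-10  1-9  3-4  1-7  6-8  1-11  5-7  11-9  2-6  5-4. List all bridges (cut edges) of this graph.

The edges on the cycle 1-5-2-3-1 are not bridges since each lies on that cycle.
But removing 5-10 disconnects 5 from 10; removing 8-6 disconnects 8 from 6 — these are bridges.

10-5, 6-8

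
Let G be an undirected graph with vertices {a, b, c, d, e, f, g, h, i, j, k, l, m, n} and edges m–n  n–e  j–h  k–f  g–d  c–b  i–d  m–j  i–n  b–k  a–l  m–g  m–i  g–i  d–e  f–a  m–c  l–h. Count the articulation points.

Removing m increases the component count from 1 to 2, so m is a cut vertex.
By contrast removing c leaves 1 component; it is not a cut vertex. No other vertex is a cut vertex either.

1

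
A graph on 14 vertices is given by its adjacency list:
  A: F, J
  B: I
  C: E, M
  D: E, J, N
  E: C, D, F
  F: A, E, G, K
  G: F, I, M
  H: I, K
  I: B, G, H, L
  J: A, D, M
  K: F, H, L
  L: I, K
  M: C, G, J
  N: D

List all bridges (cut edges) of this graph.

The edges on the cycle F-G-I-L-K-F are not bridges since each lies on that cycle.
But removing N-D disconnects N from D; removing I-B disconnects I from B — these are bridges.

B-I, D-N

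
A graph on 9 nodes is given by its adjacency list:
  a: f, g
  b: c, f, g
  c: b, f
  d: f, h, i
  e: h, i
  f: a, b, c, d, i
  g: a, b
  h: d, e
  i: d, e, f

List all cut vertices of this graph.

Removing f increases the component count from 1 to 2, so f is a cut vertex.
By contrast removing e leaves 1 component; it is not a cut vertex. No other vertex is a cut vertex either.

f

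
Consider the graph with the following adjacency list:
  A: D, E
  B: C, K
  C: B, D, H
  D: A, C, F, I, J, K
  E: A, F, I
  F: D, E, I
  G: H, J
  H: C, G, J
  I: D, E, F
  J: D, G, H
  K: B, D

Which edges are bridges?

The edges on the cycle D-K-B-C-D are not bridges since each lies on that cycle.
Every edge lies on some cycle, so there are no bridges.

none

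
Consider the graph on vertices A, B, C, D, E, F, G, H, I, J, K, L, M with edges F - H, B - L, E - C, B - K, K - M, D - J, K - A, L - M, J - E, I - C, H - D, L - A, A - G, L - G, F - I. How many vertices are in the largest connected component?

7

Starting from A we can reach A, B, G, K, L, M. That is one component of size 6.
Starting from C we can reach C, D, E, F, H, I, J. That is one component of size 7.
The largest has 7 vertices.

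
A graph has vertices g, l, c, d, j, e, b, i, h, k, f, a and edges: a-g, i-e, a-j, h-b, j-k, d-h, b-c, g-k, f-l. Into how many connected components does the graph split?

Starting from e we can reach e, i. That is one component of size 2.
Starting from f we can reach f, l. That is one component of size 2.
Starting from b we can reach b, c, d, h. That is one component of size 4.
Starting from a we can reach a, g, j, k. That is one component of size 4.
Total: 4 components.

4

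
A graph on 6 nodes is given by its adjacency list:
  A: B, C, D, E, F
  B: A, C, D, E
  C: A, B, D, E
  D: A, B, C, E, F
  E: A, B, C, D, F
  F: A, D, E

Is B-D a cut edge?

After removing B-D, the path B-A-D still connects them, so the edge is not a bridge.

No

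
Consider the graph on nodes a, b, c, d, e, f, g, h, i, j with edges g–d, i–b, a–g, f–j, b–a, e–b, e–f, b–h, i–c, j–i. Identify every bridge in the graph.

The edges on the cycle e-f-j-i-b-e are not bridges since each lies on that cycle.
But removing b–a disconnects b from a; removing b–h disconnects b from h; removing a–g disconnects a from g; removing d–g disconnects d from g — these are bridges.
In total 5 edges are bridges.

a-b, a-g, b-h, c-i, d-g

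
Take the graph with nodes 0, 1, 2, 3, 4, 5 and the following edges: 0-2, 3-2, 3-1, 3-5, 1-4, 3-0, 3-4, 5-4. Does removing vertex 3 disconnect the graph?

Yes

Deleting 3 raises the number of components from 1 to 2, so 3 is a cut vertex.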